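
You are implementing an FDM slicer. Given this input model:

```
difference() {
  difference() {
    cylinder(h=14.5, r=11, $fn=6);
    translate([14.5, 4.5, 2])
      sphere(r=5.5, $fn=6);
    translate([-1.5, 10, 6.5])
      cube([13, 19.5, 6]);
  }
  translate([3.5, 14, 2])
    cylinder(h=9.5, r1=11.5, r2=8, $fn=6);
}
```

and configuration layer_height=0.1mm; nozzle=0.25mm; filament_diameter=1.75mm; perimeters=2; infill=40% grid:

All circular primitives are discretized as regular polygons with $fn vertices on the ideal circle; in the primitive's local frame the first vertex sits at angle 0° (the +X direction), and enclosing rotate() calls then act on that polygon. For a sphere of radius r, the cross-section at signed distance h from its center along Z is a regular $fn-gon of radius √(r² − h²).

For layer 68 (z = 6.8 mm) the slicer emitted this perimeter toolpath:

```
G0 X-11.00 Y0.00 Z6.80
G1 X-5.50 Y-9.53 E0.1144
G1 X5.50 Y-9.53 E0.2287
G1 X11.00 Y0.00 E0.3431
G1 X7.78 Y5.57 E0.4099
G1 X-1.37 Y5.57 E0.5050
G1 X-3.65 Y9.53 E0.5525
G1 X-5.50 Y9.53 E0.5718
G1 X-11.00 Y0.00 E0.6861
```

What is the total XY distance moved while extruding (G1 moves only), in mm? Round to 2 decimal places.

Sum the Euclidean lengths of each G1 segment: total = 66.01 mm.

66.01 mm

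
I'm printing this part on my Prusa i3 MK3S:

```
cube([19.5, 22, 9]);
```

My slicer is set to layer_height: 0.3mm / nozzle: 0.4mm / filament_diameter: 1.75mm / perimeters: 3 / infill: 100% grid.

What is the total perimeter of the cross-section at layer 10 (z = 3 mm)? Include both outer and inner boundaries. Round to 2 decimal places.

At z = 3 mm: the cube (footprint 19.5×22) is included at this height (perimeter 83.00 mm). Overall, the cross-section is a single solid region. Total boundary length (outer) = 83.00 mm.

83.00 mm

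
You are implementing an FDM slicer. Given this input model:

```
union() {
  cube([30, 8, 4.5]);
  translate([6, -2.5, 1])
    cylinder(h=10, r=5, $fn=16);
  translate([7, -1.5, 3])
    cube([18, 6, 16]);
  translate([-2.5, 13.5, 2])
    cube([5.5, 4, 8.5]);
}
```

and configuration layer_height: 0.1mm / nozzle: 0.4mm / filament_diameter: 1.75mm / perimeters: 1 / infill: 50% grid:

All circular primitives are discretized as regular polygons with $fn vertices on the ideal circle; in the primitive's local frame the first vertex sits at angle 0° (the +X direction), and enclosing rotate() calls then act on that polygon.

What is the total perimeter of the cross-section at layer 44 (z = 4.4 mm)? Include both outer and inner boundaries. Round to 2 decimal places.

At z = 4.4 mm: the cube is present — its section is the full 30×8 rectangle (perimeter 76.00 mm); the cylinder at (6, -2.5): section is a regular 16-gon, circumradius r=5 (perimeter = 2·16·5.000·sin(180°/16) = 31.21 mm); the cube at (7, -1.5) is present — its section is the full 18×6 rectangle (perimeter 48.00 mm); the 5.5×4 cube at (-2.5, 13.5) contributes its full rectangle (perimeter 19.00 mm); Combining (union): the regions partially overlap (shared area 101.07 mm²), so the edge portions inside another operand are dropped and the merged outline is re-measured after clipping — boundary = 106.75 mm. Overall, the cross-section has 2 separate islands. Total boundary length (outer) = 106.75 mm.

106.75 mm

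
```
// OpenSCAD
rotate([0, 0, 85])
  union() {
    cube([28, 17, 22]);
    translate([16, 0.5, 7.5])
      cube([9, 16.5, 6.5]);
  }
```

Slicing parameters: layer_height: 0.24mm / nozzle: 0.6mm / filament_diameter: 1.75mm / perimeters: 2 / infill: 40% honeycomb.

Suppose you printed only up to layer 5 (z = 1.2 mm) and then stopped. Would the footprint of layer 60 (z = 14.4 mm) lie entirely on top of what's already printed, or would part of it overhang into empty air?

Compare the two slices. At z = 1.2: the cube (footprint 28×17) is included at this height (area 476.00 mm²); the cube at (16, 0.5) does not reach this height (z outside [7.5, 14]); Combining (union): only the 28×17 cube is present, so the union is just that shape — area = 476.00 mm²; (whole slice rotated 85° about Z — lengths, areas and connectivity unchanged). At z = 14.4: the cube (footprint 28×17) is included at this height (area 476.00 mm²); the cube at (16, 0.5) does not reach this height (z outside [7.5, 14]); Merging all regions: only the 28×17 cube is present, so the union is just that shape — area = 476.00 mm²; (rotated 85° about Z; rotation is an isometry so areas/perimeters/island counts are preserved). Checking containment: the cross-section at z = 14.4 is a subset of the cross-section at z = 1.2.

entirely on top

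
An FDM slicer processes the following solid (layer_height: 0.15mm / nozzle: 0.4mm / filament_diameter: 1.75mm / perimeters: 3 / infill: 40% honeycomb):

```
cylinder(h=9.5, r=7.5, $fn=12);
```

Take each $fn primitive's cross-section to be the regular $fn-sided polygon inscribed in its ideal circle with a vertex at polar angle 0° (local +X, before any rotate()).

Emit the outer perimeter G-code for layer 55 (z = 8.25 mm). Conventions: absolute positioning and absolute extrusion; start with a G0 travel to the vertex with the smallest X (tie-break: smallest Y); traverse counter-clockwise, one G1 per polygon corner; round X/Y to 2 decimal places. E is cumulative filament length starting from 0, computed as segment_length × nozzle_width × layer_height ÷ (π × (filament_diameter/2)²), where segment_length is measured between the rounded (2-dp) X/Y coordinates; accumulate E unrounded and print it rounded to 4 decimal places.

At z = 8.25 mm: the r=7.5 cylinder gives a regular 12-gon of circumradius 7.5 (constant along its height). The outline is a single polygon with 12 vertices. Extrusion per mm of travel: 0.4 × 0.15 / (π × 0.875²) = 0.024945. Accumulating E over each segment gives final E = 1.1626.

G0 X-7.50 Y0.00 Z8.25
G1 X-6.50 Y-3.75 E0.0968
G1 X-3.75 Y-6.50 E0.1938
G1 X0.00 Y-7.50 E0.2906
G1 X3.75 Y-6.50 E0.3875
G1 X6.50 Y-3.75 E0.4845
G1 X7.50 Y0.00 E0.5813
G1 X6.50 Y3.75 E0.6781
G1 X3.75 Y6.50 E0.7751
G1 X0.00 Y7.50 E0.8719
G1 X-3.75 Y6.50 E0.9687
G1 X-6.50 Y3.75 E1.0657
G1 X-7.50 Y0.00 E1.1626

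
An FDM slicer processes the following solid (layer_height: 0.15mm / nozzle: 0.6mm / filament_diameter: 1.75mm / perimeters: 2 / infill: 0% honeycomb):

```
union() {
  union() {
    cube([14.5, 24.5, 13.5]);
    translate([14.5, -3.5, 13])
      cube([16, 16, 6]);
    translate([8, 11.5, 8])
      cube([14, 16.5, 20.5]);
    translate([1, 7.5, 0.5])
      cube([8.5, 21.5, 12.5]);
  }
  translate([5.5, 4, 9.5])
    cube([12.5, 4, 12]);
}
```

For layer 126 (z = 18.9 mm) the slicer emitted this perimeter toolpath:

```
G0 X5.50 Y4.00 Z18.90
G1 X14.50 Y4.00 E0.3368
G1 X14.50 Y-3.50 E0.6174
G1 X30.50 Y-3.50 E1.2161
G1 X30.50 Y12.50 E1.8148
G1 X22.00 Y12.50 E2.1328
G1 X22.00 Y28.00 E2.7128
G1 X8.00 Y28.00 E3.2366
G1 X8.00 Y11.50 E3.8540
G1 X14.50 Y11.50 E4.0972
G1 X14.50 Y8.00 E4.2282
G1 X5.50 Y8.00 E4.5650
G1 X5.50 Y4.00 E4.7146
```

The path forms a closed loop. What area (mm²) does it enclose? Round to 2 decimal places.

515.50 mm²

Apply the shoelace formula to the sequence of (X, Y) vertices; enclosed area = 515.50 mm².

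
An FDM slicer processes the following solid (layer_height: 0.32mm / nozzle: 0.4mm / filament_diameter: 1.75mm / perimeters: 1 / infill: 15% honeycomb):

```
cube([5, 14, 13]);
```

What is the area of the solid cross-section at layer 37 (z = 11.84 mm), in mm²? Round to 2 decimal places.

70.00 mm²

At z = 11.84 mm: the cube (footprint 5×14) is included at this height (area 70.00 mm²). Overall, the cross-section is a single solid region. Net area = 70.00 mm².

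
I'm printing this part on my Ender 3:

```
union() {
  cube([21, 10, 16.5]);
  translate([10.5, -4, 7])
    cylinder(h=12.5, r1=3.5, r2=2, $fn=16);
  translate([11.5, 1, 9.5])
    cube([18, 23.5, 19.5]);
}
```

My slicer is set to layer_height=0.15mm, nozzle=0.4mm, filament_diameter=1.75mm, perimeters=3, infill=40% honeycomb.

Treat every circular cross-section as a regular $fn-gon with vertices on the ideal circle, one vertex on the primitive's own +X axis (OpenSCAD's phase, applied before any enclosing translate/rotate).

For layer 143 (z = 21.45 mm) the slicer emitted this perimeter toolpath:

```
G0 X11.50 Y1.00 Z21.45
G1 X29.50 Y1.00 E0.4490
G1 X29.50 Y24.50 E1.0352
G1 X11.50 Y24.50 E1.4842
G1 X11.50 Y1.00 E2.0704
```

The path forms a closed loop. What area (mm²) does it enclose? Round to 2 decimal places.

Apply the shoelace formula to the sequence of (X, Y) vertices; enclosed area = 423.00 mm².

423.00 mm²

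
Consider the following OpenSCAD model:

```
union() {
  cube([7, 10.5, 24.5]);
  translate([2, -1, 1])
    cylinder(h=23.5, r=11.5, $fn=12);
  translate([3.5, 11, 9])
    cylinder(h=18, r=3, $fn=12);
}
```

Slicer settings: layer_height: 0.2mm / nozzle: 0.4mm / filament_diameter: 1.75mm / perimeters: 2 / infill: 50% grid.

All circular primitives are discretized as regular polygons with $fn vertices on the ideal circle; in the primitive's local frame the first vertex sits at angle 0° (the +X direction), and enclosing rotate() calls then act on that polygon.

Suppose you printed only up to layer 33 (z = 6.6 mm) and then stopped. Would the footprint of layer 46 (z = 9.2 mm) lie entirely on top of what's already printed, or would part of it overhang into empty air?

Compare the two slices. At z = 6.6: the 7×10.5 cube contributes its full rectangle (area 73.50 mm²); the r=11.5 cylinder at (2, -1) gives a regular 12-gon of circumradius 11.5 (constant along its height) (area = (12/2)·11.500²·sin(360°/12) = 396.75 mm²); the cylinder at (3.5, 11) is not intersected at this z (z outside [9, 27]); Merging all regions: the regions partially overlap — summed areas 470.25 mm² minus the doubly-counted overlap 69.61 mm² gives 400.64 mm² — area = 400.64 mm². At z = 9.2: the cube is present — its section is the full 7×10.5 rectangle (area 73.50 mm²); the r=11.5 cylinder at (2, -1) gives a regular 12-gon of circumradius 11.5 (constant along its height) (area = (12/2)·11.500²·sin(360°/12) = 396.75 mm²); the r=3 cylinder at (3.5, 11) gives a regular 12-gon of circumradius 3 (constant along its height) (area = (12/2)·3.000²·sin(360°/12) = 27.00 mm²); Combining (union): the regions partially overlap — summed areas 497.25 mm² minus the doubly-counted overlap 80.18 mm² gives 417.07 mm² — area = 417.07 mm². Checking containment: at z = 9.2 the cross-section extends beyond the z = 6.6 cross-section by about 16.43 mm².

part overhangs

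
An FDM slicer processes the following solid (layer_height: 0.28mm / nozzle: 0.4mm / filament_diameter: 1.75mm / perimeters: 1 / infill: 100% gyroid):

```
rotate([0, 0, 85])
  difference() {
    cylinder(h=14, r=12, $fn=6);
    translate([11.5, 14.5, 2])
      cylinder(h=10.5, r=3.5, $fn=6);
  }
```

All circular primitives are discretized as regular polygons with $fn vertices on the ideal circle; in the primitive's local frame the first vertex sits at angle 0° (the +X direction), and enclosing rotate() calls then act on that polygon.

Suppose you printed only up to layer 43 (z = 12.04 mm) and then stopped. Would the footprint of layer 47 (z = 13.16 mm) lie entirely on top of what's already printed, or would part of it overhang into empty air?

entirely on top

Compare the two slices. At z = 12.04: the r=12 cylinder gives a regular 6-gon of circumradius 12 (constant along its height) (area = (6/2)·12.000²·sin(360°/6) = 374.12 mm²); the r=3.5 cylinder at (11.5, 14.5) gives a regular 6-gon of circumradius 3.5 (constant along its height) (area = (6/2)·3.500²·sin(360°/6) = 31.83 mm²); After the difference (first − rest): starting from the r=12 cylinder (374.12 mm²), the r=3.5 cylinder at (11.5, 14.5) misses the remaining region (no effect) — area = 374.12 mm²; (whole slice rotated 85° about Z — lengths, areas and connectivity unchanged). At z = 13.16: the r=12 cylinder gives a regular 6-gon of circumradius 12 (constant along its height) (area = (6/2)·12.000²·sin(360°/6) = 374.12 mm²); the cylinder at (11.5, 14.5) is not intersected at this z (z outside [2, 12.5]); After the difference (first − rest): none of the subtracted shapes is present at this height, so the r=12 cylinder is unchanged — area = 374.12 mm²; (rotated 85° about Z; rotation is an isometry so areas/perimeters/island counts are preserved). Checking containment: the cross-section at z = 13.16 is a subset of the cross-section at z = 12.04.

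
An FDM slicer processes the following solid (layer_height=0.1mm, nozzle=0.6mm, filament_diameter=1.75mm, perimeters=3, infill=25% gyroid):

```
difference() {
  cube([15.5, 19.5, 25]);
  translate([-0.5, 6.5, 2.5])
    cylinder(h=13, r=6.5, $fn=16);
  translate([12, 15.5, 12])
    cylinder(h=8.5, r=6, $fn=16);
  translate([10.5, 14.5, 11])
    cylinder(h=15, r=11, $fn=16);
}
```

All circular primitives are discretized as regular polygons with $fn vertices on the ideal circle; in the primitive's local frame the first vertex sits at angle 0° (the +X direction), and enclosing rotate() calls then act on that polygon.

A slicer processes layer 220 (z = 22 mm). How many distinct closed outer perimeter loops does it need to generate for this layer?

2

At z = 22 mm: the cube is present — its section is the full 15.5×19.5 rectangle; the cylinder at (-0.5, 6.5) is absent (z outside [2.5, 15.5]); the cylinder at (12, 15.5) is not intersected at this z (z outside [12, 20.5]); the r=11 cylinder at (10.5, 14.5) gives a regular 16-gon of circumradius 11 (constant along its height); After the difference (first − rest): starting from the 15.5×19.5 cube, the r=11 cylinder at (10.5, 14.5) partially overlaps it — only the 221.09 mm² overlap (of its 370.44 mm²) is removed, clipping the outline — 2 connected regions. The result has 2 disconnected regions.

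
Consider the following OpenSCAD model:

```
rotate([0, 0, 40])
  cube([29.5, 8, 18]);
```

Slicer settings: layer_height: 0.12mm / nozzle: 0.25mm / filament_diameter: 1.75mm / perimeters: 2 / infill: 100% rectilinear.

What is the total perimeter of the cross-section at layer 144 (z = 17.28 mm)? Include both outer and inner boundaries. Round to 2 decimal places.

At z = 17.28 mm: the cube (footprint 29.5×8) is included at this height (perimeter 75.00 mm); (rotated 40° about Z; rotation is an isometry so areas/perimeters/island counts are preserved). Overall, the cross-section is a single solid region. Total boundary length (outer) = 75.00 mm.

75.00 mm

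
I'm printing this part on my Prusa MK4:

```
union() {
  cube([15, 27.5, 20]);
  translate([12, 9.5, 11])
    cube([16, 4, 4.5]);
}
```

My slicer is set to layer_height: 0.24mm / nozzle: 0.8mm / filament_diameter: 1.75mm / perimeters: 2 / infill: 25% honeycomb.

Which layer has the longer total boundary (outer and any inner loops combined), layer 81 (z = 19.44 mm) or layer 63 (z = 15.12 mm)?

layer 63 (z = 15.12 mm)

Layer 81 (z = 19.44): the cube is present — its section is the full 15×27.5 rectangle (perimeter 85.00 mm); the cube at (12, 9.5) is not intersected at this z (z outside [11, 15.5]); Taking the union: only the 15×27.5 cube is present, so the union is just that shape — boundary = 85.00 mm. So its perimeter = 85.00 mm. Layer 63 (z = 15.12): the cube is present — its section is the full 15×27.5 rectangle (perimeter 85.00 mm); the cube at (12, 9.5) is present — its section is the full 16×4 rectangle (perimeter 40.00 mm); Merging all regions: the regions partially overlap (shared area 12.00 mm²), so the edge portions inside another operand are dropped and the merged outline is re-measured after clipping — boundary = 111.00 mm. So its perimeter = 111.00 mm. Layer 63 is larger (111.00 vs 85.00 mm).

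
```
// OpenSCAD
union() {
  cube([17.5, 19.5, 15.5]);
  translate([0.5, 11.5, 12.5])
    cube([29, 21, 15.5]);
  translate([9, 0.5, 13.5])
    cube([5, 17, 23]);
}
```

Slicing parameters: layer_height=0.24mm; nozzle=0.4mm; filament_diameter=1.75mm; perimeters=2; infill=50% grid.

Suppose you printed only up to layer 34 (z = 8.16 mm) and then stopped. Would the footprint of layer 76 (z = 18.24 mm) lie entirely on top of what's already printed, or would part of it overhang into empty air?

Compare the two slices. At z = 8.16: the 17.5×19.5 cube contributes its full rectangle (area 341.25 mm²); the cube at (0.5, 11.5) is absent (z outside [12.5, 28]); the cube at (9, 0.5) does not reach this height (z outside [13.5, 36.5]); Taking the union: only the 17.5×19.5 cube is present, so the union is just that shape — area = 341.25 mm². At z = 18.24: the cube is absent (z outside [0, 15.5]); the 29×21 cube at (0.5, 11.5) contributes its full rectangle (area 609.00 mm²); the cube at (9, 0.5) is present — its section is the full 5×17 rectangle (area 85.00 mm²); Combining (union): the regions partially overlap — summed areas 694.00 mm² minus the doubly-counted overlap 30.00 mm² gives 664.00 mm² — area = 664.00 mm². Checking containment: at z = 18.24 the cross-section extends beyond the z = 8.16 cross-section by about 473.00 mm².

part overhangs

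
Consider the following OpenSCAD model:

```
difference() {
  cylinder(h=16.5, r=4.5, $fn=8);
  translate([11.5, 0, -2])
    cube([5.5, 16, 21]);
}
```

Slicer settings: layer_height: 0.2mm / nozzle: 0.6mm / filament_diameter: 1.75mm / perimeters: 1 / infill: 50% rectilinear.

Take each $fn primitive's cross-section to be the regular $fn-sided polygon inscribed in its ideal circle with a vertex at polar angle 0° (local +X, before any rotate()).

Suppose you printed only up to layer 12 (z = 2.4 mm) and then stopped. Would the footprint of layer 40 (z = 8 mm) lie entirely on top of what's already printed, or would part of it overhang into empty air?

Compare the two slices. At z = 2.4: the cylinder: section is a regular 8-gon, circumradius r=4.5 (area = (8/2)·4.500²·sin(360°/8) = 57.28 mm²); the cube at (11.5, 0) is present — its section is the full 5.5×16 rectangle (area 88.00 mm²); Subtracting the remaining from the first: starting from the r=4.5 cylinder (57.28 mm²), the 5.5×16 cube at (11.5, 0) misses the remaining region (no effect) — area = 57.28 mm². At z = 8: the r=4.5 cylinder gives a regular 8-gon of circumradius 4.5 (constant along its height) (area = (8/2)·4.500²·sin(360°/8) = 57.28 mm²); the 5.5×16 cube at (11.5, 0) contributes its full rectangle (area 88.00 mm²); Subtracting the remaining from the first: starting from the r=4.5 cylinder (57.28 mm²), the 5.5×16 cube at (11.5, 0) misses the remaining region (no effect) — area = 57.28 mm². Checking containment: the cross-section at z = 8 is a subset of the cross-section at z = 2.4.

entirely on top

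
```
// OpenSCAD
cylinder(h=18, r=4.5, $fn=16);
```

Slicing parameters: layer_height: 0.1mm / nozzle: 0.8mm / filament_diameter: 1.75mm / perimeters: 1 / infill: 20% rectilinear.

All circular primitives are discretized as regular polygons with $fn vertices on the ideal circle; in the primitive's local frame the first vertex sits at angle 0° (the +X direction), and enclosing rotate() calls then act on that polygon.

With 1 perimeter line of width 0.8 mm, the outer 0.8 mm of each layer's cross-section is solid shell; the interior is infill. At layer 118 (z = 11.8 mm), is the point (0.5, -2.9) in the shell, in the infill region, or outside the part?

At z = 11.8 mm: the cylinder: section is a regular 16-gon, circumradius r=4.5. Overall, the cross-section is a single solid region. The nearest boundary edge runs (-0.00, -4.50)→(1.72, -4.16); distance from the point to it = 1.47 mm. The point is inside the cross-section and 1.47 mm from the nearest boundary — more than the 0.8 mm shell width (1 × 0.8), so it's in the infill interior.

infill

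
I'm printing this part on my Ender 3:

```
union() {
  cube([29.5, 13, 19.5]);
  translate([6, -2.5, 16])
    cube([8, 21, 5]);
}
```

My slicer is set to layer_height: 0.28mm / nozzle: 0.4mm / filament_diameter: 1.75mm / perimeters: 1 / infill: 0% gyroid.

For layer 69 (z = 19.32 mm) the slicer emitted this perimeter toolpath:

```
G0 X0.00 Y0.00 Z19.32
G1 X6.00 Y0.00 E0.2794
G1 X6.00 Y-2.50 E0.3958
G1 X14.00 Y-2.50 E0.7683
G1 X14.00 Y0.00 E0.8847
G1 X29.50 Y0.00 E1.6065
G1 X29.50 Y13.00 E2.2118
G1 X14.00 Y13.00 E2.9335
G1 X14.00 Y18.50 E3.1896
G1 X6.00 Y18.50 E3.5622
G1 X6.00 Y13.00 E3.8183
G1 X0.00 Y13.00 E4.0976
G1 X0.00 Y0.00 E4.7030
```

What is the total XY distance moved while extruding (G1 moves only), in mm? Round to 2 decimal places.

101.00 mm

Sum the Euclidean lengths of each G1 segment: total = 101.00 mm.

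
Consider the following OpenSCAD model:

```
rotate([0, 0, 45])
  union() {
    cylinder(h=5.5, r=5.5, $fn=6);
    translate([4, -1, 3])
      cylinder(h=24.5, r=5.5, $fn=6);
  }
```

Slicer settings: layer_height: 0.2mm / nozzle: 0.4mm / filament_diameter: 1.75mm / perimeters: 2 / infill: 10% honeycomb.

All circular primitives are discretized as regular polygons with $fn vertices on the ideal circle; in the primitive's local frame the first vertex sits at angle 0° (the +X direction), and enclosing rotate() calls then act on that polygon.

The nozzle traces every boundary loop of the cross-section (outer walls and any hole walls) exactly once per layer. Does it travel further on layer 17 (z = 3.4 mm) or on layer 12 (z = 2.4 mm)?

Layer 17 (z = 3.4): the r=5.5 cylinder gives a regular 6-gon of circumradius 5.5 (constant along its height) (perimeter = 2·6·5.500·sin(180°/6) = 33.00 mm); the cylinder at (4, -1): section is a regular 6-gon, circumradius r=5.5 (perimeter = 2·6·5.500·sin(180°/6) = 33.00 mm); Taking the union: the regions partially overlap (shared area 38.41 mm²), so the edge portions inside another operand are dropped and the merged outline is re-measured after clipping — boundary = 42.15 mm; (rotated 45° about Z; rotation is an isometry so areas/perimeters/island counts are preserved). So its perimeter = 42.15 mm. Layer 12 (z = 2.4): the r=5.5 cylinder contributes a regular 6-gon of circumradius 5.5 (perimeter = 2·6·5.500·sin(180°/6) = 33.00 mm); the cylinder at (4, -1) does not reach this height (z outside [3, 27.5]); Taking the union: only the r=5.5 cylinder is present, so the union is just that shape — boundary = 33.00 mm; (whole slice rotated 45° about Z — lengths, areas and connectivity unchanged). So its perimeter = 33.00 mm. Layer 17 is larger (42.15 vs 33.00 mm).

layer 17 (z = 3.4 mm)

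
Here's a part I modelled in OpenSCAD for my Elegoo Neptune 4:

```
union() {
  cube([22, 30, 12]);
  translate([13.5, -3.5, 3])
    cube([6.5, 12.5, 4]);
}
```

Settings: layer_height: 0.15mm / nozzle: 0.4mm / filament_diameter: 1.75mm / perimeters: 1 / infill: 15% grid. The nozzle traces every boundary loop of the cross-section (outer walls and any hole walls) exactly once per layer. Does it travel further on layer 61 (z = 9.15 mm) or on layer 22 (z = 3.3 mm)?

Layer 61 (z = 9.15): the cube (footprint 22×30) is included at this height (perimeter 104.00 mm); the cube at (13.5, -3.5) is not intersected at this z (z outside [3, 7]); Taking the union: only the 22×30 cube is present, so the union is just that shape — boundary = 104.00 mm. So its perimeter = 104.00 mm. Layer 22 (z = 3.3): the cube (footprint 22×30) is included at this height (perimeter 104.00 mm); the cube at (13.5, -3.5) is present — its section is the full 6.5×12.5 rectangle (perimeter 38.00 mm); Combining (union): the regions partially overlap (shared area 58.50 mm²), so the edge portions inside another operand are dropped and the merged outline is re-measured after clipping — boundary = 111.00 mm. So its perimeter = 111.00 mm. Layer 22 is larger (111.00 vs 104.00 mm).

layer 22 (z = 3.3 mm)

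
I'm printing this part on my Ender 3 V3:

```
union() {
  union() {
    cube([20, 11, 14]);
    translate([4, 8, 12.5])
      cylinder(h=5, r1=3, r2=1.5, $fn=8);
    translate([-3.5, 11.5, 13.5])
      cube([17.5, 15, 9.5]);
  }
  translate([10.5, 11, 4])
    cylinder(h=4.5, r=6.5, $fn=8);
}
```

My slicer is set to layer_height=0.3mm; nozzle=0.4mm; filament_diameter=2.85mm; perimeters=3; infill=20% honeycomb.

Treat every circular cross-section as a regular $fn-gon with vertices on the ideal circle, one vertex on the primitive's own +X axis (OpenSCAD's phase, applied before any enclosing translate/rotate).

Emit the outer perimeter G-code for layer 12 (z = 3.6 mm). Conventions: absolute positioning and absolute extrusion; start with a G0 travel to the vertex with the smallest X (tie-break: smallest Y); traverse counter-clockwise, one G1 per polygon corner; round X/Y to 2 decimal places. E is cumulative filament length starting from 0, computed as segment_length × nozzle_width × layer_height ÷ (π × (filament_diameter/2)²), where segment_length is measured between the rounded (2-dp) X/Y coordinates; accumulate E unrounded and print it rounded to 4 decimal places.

G0 X0.00 Y0.00 Z3.60
G1 X20.00 Y0.00 E0.3762
G1 X20.00 Y11.00 E0.5831
G1 X0.00 Y11.00 E0.9593
G1 X0.00 Y0.00 E1.1663

At z = 3.6 mm: the cube is present — its section is the full 20×11 rectangle; the cone at (4, 8) is absent (z outside [12.5, 17.5]); the cube at (-3.5, 11.5) is not intersected at this z (z outside [13.5, 23]); Taking the union: only the 20×11 cube is present, so the union is just that shape — 1 connected region; the cylinder at (10.5, 11) is absent (z outside [4, 8.5]); Taking the union: only that combined region is present, so the union is just that shape — 1 connected region. The outline is a single polygon with 4 vertices. Extrusion per mm of travel: 0.4 × 0.3 / (π × 1.425²) = 0.018811. Accumulating E over each segment gives final E = 1.1663.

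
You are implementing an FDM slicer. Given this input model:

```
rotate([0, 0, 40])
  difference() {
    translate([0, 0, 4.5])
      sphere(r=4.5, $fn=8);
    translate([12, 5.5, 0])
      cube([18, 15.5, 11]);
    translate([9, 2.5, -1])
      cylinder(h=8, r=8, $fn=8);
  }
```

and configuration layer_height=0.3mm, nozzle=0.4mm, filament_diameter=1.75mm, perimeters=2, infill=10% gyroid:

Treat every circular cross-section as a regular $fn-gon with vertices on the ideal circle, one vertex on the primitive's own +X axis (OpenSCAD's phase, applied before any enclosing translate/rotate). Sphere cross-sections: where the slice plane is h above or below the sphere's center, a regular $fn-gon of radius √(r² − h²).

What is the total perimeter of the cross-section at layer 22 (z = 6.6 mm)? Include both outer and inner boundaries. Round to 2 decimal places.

23.46 mm

At z = 6.6 mm: the r=4.5 sphere contributes a regular 8-gon of circumradius √(4.5²−2.1²) = 3.980 (perimeter = 2·8·3.980·sin(180°/8) = 24.37 mm); the cube at (12, 5.5) is present — its section is the full 18×15.5 rectangle (perimeter 67.00 mm); the cylinder at (9, 2.5): section is a regular 8-gon, circumradius r=8 (perimeter = 2·8·8.000·sin(180°/8) = 48.98 mm); Subtracting the remaining from the first: starting from the r=4.5 sphere, the 18×15.5 cube at (12, 5.5) misses the remaining region (no effect); the r=8 cylinder at (9, 2.5) partially overlaps it — only the 8.21 mm² overlap (of its 181.02 mm²) is removed, clipping the outline — boundary = 23.46 mm; (whole slice rotated 40° about Z — lengths, areas and connectivity unchanged). Overall, the cross-section is a single solid region. Total boundary length (outer) = 23.46 mm.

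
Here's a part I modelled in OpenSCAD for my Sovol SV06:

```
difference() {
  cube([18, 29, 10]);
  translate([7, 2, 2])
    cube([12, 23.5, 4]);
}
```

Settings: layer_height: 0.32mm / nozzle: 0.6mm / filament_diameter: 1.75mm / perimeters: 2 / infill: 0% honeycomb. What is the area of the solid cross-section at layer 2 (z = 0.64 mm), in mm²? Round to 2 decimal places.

At z = 0.64 mm: the 18×29 cube contributes its full rectangle (area 522.00 mm²); the cube at (7, 2) is not intersected at this z (z outside [2, 6]); Subtracting the remaining from the first: none of the subtracted shapes is present at this height, so the 18×29 cube is unchanged — area = 522.00 mm². Overall, the cross-section is a single solid region. Net area = 522.00 mm².

522.00 mm²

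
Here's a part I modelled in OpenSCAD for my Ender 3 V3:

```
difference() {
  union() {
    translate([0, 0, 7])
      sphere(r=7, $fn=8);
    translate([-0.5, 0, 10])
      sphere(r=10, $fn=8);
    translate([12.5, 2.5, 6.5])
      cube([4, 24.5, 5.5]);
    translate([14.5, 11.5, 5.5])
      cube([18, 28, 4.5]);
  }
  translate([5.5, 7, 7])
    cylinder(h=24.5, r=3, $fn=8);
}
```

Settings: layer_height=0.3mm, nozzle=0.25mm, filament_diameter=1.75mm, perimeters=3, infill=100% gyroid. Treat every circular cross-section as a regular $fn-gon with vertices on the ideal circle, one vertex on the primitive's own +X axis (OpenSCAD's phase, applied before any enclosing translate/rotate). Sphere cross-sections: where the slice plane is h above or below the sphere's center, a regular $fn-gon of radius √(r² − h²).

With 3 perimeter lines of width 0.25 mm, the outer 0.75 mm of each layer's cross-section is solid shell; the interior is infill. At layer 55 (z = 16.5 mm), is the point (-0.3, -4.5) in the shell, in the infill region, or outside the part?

infill

At z = 16.5 mm: the sphere is absent (|z−center|=9.500 > r=7); the r=10 sphere at (-0.5, 0) contributes a regular 8-gon of circumradius √(10²−6.5²) = 7.599; the cube at (12.5, 2.5) is absent (z outside [6.5, 12]); the cube at (14.5, 11.5) is not intersected at this z (z outside [5.5, 10]); Taking the union: only the r=10 sphere at (-0.5, 0) is present, so the union is just that shape — 1 connected region; the r=3 cylinder at (5.5, 7) gives a regular 8-gon of circumradius 3 (constant along its height); Subtracting the remaining from the first: starting from the result so far, the r=3 cylinder at (5.5, 7) partially overlaps it — only the 2.29 mm² overlap (of its 25.46 mm²) is removed, clipping the outline — 1 connected region. Overall, the cross-section is a single solid region. The nearest boundary edge runs (4.87, -5.37)→(-0.50, -7.60); distance from the point to it = 2.79 mm. The point is inside the cross-section and 2.79 mm from the nearest boundary — more than the 0.75 mm shell width (3 × 0.25), so it's in the infill interior.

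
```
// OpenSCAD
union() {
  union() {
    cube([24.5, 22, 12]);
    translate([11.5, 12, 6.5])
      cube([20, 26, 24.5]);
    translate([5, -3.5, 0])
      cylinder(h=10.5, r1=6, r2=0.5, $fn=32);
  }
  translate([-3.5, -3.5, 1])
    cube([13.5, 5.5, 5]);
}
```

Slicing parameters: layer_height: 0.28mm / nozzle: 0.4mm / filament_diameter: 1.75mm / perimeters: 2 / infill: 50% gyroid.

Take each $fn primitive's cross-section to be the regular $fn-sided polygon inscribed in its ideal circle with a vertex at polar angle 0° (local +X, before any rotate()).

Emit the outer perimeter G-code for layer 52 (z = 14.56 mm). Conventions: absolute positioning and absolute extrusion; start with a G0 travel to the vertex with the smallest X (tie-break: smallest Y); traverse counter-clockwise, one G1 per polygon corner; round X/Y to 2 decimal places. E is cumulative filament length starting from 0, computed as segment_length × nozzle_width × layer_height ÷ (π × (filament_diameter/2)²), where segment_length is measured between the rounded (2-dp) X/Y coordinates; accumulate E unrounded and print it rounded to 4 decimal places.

G0 X11.50 Y12.00 Z14.56
G1 X31.50 Y12.00 E0.9313
G1 X31.50 Y38.00 E2.1420
G1 X11.50 Y38.00 E3.0732
G1 X11.50 Y12.00 E4.2839

At z = 14.56 mm: the cube is not intersected at this z (z outside [0, 12]); the 20×26 cube at (11.5, 12) contributes its full rectangle; the cone at (5, -3.5) is not intersected at this z (z outside [0, 10.5]); Merging all regions: only the 20×26 cube at (11.5, 12) is present, so the union is just that shape — 1 connected region; the cube at (-3.5, -3.5) is not intersected at this z (z outside [1, 6]); Combining (union): only the result so far is present, so the union is just that shape — 1 connected region. The outline is a single polygon with 4 vertices. Extrusion per mm of travel: 0.4 × 0.28 / (π × 0.875²) = 0.046564. Accumulating E over each segment gives final E = 4.2839.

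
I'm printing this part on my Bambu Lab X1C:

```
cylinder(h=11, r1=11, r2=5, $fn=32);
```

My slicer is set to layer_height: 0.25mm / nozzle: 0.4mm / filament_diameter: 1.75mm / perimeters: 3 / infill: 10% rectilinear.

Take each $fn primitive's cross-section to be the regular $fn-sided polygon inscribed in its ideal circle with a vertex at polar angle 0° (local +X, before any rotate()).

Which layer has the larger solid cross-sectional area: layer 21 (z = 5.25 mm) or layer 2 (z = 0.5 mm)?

Layer 21 (z = 5.25): the cone: at t=0.477 of its height the radius interpolates to r₁+(r₂−r₁)t = 8.136, giving a regular 32-gon of that circumradius (area = (32/2)·8.136²·sin(360°/32) = 206.64 mm²). So its area = 206.64 mm². Layer 2 (z = 0.5): the cone contributes a regular 32-gon of circumradius 10.727 (interpolated between r1=11 and r2=5 at t=0.045) (area = (32/2)·10.727²·sin(360°/32) = 359.20 mm²). So its area = 359.20 mm². Layer 2 is larger (359.20 vs 206.64 mm²).

layer 2 (z = 0.5 mm)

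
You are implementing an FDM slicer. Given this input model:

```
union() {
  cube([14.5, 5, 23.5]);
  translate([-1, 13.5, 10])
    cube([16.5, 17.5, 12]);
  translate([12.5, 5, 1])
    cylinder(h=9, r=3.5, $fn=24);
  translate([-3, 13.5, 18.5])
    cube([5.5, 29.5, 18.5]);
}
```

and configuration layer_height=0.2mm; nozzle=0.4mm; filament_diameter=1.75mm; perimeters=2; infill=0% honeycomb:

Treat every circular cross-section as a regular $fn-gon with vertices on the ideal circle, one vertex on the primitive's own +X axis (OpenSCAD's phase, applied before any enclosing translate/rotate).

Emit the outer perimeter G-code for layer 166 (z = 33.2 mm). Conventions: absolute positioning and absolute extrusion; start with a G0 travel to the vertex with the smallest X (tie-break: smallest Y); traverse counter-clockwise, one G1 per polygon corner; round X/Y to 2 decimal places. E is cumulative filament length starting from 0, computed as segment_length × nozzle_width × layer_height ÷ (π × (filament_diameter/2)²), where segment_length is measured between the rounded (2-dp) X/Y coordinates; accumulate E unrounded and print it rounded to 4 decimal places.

G0 X-3.00 Y13.50 Z33.20
G1 X2.50 Y13.50 E0.1829
G1 X2.50 Y43.00 E1.1641
G1 X-3.00 Y43.00 E1.3470
G1 X-3.00 Y13.50 E2.3282

At z = 33.2 mm: the cube does not reach this height (z outside [0, 23.5]); the cube at (-1, 13.5) does not reach this height (z outside [10, 22]); the cylinder at (12.5, 5) is absent (z outside [1, 10]); the 5.5×29.5 cube at (-3, 13.5) contributes its full rectangle; Merging all regions: only the 5.5×29.5 cube at (-3, 13.5) is present, so the union is just that shape — 1 connected region. The outline is a single polygon with 4 vertices. Extrusion per mm of travel: 0.4 × 0.2 / (π × 0.875²) = 0.033260. Accumulating E over each segment gives final E = 2.3282.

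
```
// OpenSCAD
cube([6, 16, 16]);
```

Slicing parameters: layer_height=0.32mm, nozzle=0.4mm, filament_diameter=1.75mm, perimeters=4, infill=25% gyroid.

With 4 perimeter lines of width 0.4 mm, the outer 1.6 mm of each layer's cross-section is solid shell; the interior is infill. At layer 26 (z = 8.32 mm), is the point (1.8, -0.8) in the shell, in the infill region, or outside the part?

outside

At z = 8.32 mm: the cube is present — its section is the full 6×16 rectangle. Overall, the cross-section is a single solid region. The nearest boundary edge runs (0.00, 0.00)→(6.00, 0.00); distance from the point to it = 0.80 mm. The point is not inside any of the regions above, so it lies outside the cross-section (0.80 mm from the nearest boundary).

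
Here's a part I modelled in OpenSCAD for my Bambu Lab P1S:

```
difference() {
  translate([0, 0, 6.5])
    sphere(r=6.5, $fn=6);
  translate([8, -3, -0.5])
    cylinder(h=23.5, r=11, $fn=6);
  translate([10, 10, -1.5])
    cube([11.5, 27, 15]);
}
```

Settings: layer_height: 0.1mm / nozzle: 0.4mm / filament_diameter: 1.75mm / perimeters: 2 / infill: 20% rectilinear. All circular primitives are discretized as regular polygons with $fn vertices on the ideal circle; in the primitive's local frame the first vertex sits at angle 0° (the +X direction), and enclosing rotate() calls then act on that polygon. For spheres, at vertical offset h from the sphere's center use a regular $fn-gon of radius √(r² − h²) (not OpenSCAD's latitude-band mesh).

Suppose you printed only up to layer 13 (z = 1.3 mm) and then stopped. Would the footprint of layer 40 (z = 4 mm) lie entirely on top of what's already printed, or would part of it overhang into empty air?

Compare the two slices. At z = 1.3: the r=6.5 sphere contributes a regular 6-gon of circumradius √(6.5²−5.2²) = 3.900 (area = (6/2)·3.900²·sin(360°/6) = 39.52 mm²); the r=11 cylinder at (8, -3) gives a regular 6-gon of circumradius 11 (constant along its height) (area = (6/2)·11.000²·sin(360°/6) = 314.37 mm²); the cube at (10, 10) is present — its section is the full 11.5×27 rectangle (area 310.50 mm²); Taking the first minus the rest: starting from the r=6.5 sphere (39.52 mm²), the r=11 cylinder at (8, -3) partially overlaps it — only the 27.63 mm² overlap (of its 314.37 mm²) is removed, clipping the outline; the 11.5×27 cube at (10, 10) misses the remaining region (no effect) — area = 11.89 mm². At z = 4: the r=6.5 sphere contributes a regular 6-gon of circumradius √(6.5²−2.5²) = 6.000 (area = (6/2)·6.000²·sin(360°/6) = 93.53 mm²); the r=11 cylinder at (8, -3) contributes a regular 6-gon of circumradius 11 (area = (6/2)·11.000²·sin(360°/6) = 314.37 mm²); the cube at (10, 10) (footprint 11.5×27) is included at this height (area 310.50 mm²); Taking the first minus the rest: starting from the r=6.5 sphere (93.53 mm²), the r=11 cylinder at (8, -3) partially overlaps it — only the 57.16 mm² overlap (of its 314.37 mm²) is removed, clipping the outline; the 11.5×27 cube at (10, 10) misses the remaining region (no effect) — area = 36.37 mm². Checking containment: at z = 4 the cross-section extends beyond the z = 1.3 cross-section by about 24.48 mm².

part overhangs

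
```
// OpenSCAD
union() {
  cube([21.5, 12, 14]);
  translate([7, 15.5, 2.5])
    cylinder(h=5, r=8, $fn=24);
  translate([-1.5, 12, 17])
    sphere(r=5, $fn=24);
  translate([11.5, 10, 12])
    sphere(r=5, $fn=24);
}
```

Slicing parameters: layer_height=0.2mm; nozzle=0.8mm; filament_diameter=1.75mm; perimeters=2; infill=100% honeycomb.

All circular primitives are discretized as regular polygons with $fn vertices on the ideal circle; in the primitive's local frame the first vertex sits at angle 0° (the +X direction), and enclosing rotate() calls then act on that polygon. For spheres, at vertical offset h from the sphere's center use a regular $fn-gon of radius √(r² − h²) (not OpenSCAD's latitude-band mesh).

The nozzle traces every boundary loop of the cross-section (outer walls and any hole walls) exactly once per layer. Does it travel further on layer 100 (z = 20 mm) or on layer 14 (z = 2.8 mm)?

Layer 100 (z = 20): the cube is not intersected at this z (z outside [0, 14]); the cylinder at (7, 15.5) is not intersected at this z (z outside [2.5, 7.5]); the r=5 sphere at (-1.5, 12) contributes a regular 24-gon of circumradius √(5²−3²) = 4.000 (perimeter = 2·24·4.000·sin(180°/24) = 25.06 mm); the sphere at (11.5, 10) is not intersected at this z (|z−center|=8.000 > r=5); Merging all regions: only the r=5 sphere at (-1.5, 12) is present, so the union is just that shape — boundary = 25.06 mm. So its perimeter = 25.06 mm. Layer 14 (z = 2.8): the 21.5×12 cube contributes its full rectangle (perimeter 67.00 mm); the cylinder at (7, 15.5): section is a regular 24-gon, circumradius r=8 (perimeter = 2·24·8.000·sin(180°/24) = 50.12 mm); the sphere at (-1.5, 12) is not intersected at this z (|z−center|=14.200 > r=5); the sphere at (11.5, 10) is not intersected at this z (|z−center|=9.200 > r=5); Merging all regions: the regions partially overlap (shared area 45.55 mm²), so the edge portions inside another operand are dropped and the merged outline is re-measured after clipping — boundary = 85.22 mm. So its perimeter = 85.22 mm. Layer 14 is larger (85.22 vs 25.06 mm).

layer 14 (z = 2.8 mm)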